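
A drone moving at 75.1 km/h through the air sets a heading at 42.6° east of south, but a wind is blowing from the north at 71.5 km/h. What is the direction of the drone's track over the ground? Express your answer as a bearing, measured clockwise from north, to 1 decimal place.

158.2°

Taking east as x and north as y: velocity relative to the air = (50.833, -55.281) km/h; the air relative to ground = (0.000, -71.500) km/h.
Velocity relative to ground = (50.833, -55.281) + (0.000, -71.500) = (50.833, -126.781) km/h.
Bearing = atan2(50.83, -126.78) = 158.15° clockwise from north.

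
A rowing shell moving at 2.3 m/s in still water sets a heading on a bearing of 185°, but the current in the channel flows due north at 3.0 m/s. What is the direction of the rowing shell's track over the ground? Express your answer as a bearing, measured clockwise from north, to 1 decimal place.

Taking east as x and north as y: velocity relative to the water = (-0.200, -2.291) m/s; the water relative to ground = (0.000, 3.000) m/s.
Velocity relative to ground = (-0.200, -2.291) + (0.000, 3.000) = (-0.200, 0.709) m/s.
Bearing = atan2(-0.20, 0.71) = 344.21° clockwise from north.

344.2°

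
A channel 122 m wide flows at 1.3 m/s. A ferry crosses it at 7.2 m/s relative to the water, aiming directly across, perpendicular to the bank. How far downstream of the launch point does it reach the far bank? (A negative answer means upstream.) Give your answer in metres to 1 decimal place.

22.0 m

Perpendicular speed = 7.200 m/s; crossing time = 122 / 7.200 = 16.944 s.
Net downstream speed = 1.300 m/s.
Drift = 1.300 × 16.944 = 22.028 m (downstream).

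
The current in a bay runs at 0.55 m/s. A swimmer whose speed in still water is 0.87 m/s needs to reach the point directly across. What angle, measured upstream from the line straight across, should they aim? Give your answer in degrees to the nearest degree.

39°

To cancel the current, the upstream component of the swimmer's velocity must equal the flow: 0.87 sin θ = 0.55.
sin θ = 0.55 / 0.87 = 0.6322.
θ = arcsin(0.6322) = 39.211°.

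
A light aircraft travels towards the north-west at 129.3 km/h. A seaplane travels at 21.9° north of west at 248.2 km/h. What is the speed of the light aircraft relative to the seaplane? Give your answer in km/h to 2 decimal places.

Taking east as x and north as y: light aircraft velocity = (-91.429, 91.429) km/h; seaplane velocity = (-230.289, 92.576) km/h.
Velocity of light aircraft relative to seaplane = (-91.429, 91.429) − (-230.289, 92.576) = (138.860, -1.147) km/h.
Magnitude = |(138.860, -1.147)| = 138.865 km/h.

138.86 km/h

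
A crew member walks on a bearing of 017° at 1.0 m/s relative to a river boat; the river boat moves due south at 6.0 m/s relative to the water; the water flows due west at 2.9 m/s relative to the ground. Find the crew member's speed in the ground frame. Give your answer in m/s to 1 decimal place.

5.7 m/s

In east/north components (m/s): crew member relative to river boat = (0.292, 0.956); river boat relative to water = (0.000, -6.000); water relative to ground = (-2.900, 0.000).
Sum = (-2.608, -5.044) m/s.
Speed = |(-2.608, -5.044)| = 5.678 m/s.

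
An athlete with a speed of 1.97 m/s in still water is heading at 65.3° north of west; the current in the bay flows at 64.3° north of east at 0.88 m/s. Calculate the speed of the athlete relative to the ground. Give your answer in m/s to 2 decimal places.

2.62 m/s

Taking east as x and north as y: velocity relative to the water = (-0.823, 1.790) m/s; the water relative to ground = (0.382, 0.793) m/s.
Velocity relative to ground = (-0.823, 1.790) + (0.382, 0.793) = (-0.442, 2.583) m/s.
Speed = |(-0.442, 2.583)| = 2.620 m/s.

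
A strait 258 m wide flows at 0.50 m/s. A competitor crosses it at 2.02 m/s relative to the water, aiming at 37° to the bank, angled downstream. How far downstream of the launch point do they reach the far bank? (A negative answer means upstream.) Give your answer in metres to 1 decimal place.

Perpendicular speed = 1.216 m/s; crossing time = 258 / 1.216 = 212.229 s.
Net downstream speed = 2.113 m/s.
Drift = 2.113 × 212.229 = 448.492 m (downstream).

448.5 m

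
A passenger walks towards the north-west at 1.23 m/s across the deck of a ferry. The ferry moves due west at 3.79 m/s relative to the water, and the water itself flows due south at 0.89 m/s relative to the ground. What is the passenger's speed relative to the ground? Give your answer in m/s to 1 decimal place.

4.7 m/s

In east/north components (m/s): passenger relative to ferry = (-0.870, 0.870); ferry relative to water = (-3.790, 0.000); water relative to ground = (0.000, -0.890).
Sum = (-4.660, -0.020) m/s.
Speed = |(-4.660, -0.020)| = 4.660 m/s.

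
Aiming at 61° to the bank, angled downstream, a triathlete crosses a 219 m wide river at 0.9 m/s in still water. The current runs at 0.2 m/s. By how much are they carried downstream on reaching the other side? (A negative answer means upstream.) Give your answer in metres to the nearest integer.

177 m

Perpendicular speed = 0.787 m/s; crossing time = 219 / 0.787 = 278.216 s.
Net downstream speed = 0.636 m/s.
Drift = 0.636 × 278.216 = 177.037 m (downstream).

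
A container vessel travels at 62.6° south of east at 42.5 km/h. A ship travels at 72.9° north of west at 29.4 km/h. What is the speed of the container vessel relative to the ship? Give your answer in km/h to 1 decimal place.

71.6 km/h

Taking east as x and north as y: container vessel velocity = (19.558, -37.732) km/h; ship velocity = (-8.645, 28.100) km/h.
Velocity of container vessel relative to ship = (19.558, -37.732) − (-8.645, 28.100) = (28.203, -65.832) km/h.
Magnitude = |(28.203, -65.832)| = 71.619 km/h.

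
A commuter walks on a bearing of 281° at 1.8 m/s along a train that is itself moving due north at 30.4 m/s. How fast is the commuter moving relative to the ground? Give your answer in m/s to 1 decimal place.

30.8 m/s

Taking east as x and north as y: train velocity = (0.000, 30.400) m/s; commuter velocity relative to train = (-1.767, 0.343) m/s.
Velocity relative to ground = (0.000, 30.400) + (-1.767, 0.343) = (-1.767, 30.743) m/s.
Speed = |(-1.767, 30.743)| = 30.794 m/s.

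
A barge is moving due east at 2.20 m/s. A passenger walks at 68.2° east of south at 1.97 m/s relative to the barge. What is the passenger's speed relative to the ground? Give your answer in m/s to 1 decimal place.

Taking east as x and north as y: barge velocity = (2.200, 0.000) m/s; passenger velocity relative to barge = (1.829, -0.732) m/s.
Velocity relative to ground = (2.200, 0.000) + (1.829, -0.732) = (4.029, -0.732) m/s.
Speed = |(4.029, -0.732)| = 4.095 m/s.

4.1 m/s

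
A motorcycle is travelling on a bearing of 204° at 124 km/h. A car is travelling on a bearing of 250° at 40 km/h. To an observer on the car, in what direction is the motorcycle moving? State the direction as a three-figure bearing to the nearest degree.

Taking east as x and north as y: motorcycle velocity = (-50.435, -113.280) km/h; car velocity = (-37.588, -13.681) km/h.
Velocity of motorcycle relative to car = (-50.435, -113.280) − (-37.588, -13.681) = (-12.848, -99.599) km/h.
Bearing = atan2(-12.85, -99.60) = 187.35° clockwise from north.

187°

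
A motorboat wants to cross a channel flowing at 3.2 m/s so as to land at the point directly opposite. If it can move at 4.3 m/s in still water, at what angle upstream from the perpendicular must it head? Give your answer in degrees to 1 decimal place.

48.1°

To cancel the current, the upstream component of the motorboat's velocity must equal the flow: 4.3 sin θ = 3.2.
sin θ = 3.2 / 4.3 = 0.7442.
θ = arcsin(0.7442) = 48.089°.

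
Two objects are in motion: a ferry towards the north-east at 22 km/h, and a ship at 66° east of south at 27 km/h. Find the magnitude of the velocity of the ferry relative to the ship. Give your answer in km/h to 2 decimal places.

28.06 km/h

Taking east as x and north as y: ferry velocity = (15.556, 15.556) km/h; ship velocity = (24.666, -10.982) km/h.
Velocity of ferry relative to ship = (15.556, 15.556) − (24.666, -10.982) = (-9.109, 26.538) km/h.
Magnitude = |(-9.109, 26.538)| = 28.058 km/h.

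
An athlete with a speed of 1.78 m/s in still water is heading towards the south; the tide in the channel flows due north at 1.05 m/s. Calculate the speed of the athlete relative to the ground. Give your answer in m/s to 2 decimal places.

Taking east as x and north as y: velocity relative to the water = (0.000, -1.780) m/s; the water relative to ground = (0.000, 1.050) m/s.
Velocity relative to ground = (0.000, -1.780) + (0.000, 1.050) = (0.000, -0.730) m/s.
Speed = |(0.000, -0.730)| = 0.730 m/s.

0.73 m/s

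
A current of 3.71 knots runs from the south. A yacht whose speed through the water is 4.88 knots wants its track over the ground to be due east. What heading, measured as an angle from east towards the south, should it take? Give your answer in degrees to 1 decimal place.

The current pushes perpendicular to the desired track; the heading must have a component into the current equal to 3.71 knots: 4.88 sin θ = 3.71.
sin θ = 0.7602, so θ = 49.486°.

49.5°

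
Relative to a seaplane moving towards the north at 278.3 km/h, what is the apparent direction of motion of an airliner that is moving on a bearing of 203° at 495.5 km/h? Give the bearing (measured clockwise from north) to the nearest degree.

195°

Taking east as x and north as y: airliner velocity = (-193.607, -456.110) km/h; seaplane velocity = (0.000, 278.300) km/h.
Velocity of airliner relative to seaplane = (-193.607, -456.110) − (0.000, 278.300) = (-193.607, -734.410) km/h.
Bearing = atan2(-193.61, -734.41) = 194.77° clockwise from north.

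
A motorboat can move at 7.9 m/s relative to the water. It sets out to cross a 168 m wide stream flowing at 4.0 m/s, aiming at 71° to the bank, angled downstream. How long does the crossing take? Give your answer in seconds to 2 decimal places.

22.49 s

The component of the motorboat's velocity perpendicular to the bank is 7.9 × sin 71° = 7.470 m/s.
Only the cross-stream component determines the crossing time; the current contributes nothing perpendicular to the bank.
Time = 168 / 7.470 = 22.491 s.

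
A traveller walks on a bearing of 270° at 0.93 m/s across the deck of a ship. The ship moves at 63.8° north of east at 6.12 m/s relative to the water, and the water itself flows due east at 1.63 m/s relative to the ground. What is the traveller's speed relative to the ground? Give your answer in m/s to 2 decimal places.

In east/north components (m/s): traveller relative to ship = (-0.930, 0.000); ship relative to water = (2.702, 5.491); water relative to ground = (1.630, 0.000).
Sum = (3.402, 5.491) m/s.
Speed = |(3.402, 5.491)| = 6.460 m/s.

6.46 m/s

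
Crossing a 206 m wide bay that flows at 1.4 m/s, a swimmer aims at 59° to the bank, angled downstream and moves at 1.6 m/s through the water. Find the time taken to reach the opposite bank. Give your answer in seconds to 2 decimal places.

150.20 s

The component of the swimmer's velocity perpendicular to the bank is 1.6 × sin 59° = 1.371 m/s.
The current is parallel to the bank, so it does not affect the crossing time.
Time = 206 / 1.371 = 150.204 s.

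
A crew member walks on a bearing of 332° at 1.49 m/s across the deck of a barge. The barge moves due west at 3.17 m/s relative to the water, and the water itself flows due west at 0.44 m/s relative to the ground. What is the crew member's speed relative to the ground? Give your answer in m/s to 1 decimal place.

In east/north components (m/s): crew member relative to barge = (-0.700, 1.316); barge relative to water = (-3.170, 0.000); water relative to ground = (-0.440, 0.000).
Sum = (-4.310, 1.316) m/s.
Speed = |(-4.310, 1.316)| = 4.506 m/s.

4.5 m/s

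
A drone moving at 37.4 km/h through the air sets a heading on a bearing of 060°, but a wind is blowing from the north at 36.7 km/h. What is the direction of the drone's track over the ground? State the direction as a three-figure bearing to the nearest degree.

119°

Taking east as x and north as y: velocity relative to the air = (32.389, 18.700) km/h; the air relative to ground = (0.000, -36.700) km/h.
Velocity relative to ground = (32.389, 18.700) + (0.000, -36.700) = (32.389, -18.000) km/h.
Bearing = atan2(32.39, -18.00) = 119.06° clockwise from north.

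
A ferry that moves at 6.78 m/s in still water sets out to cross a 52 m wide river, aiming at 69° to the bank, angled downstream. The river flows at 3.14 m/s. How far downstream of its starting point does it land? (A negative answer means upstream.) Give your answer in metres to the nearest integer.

46 m

Perpendicular speed = 6.330 m/s; crossing time = 52 / 6.330 = 8.215 s.
Net downstream speed = 5.570 m/s.
Drift = 5.570 × 8.215 = 45.757 m (downstream).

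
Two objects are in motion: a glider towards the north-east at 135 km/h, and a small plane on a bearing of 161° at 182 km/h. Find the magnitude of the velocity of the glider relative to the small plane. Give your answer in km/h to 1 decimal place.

Taking east as x and north as y: glider velocity = (95.459, 95.459) km/h; small plane velocity = (59.253, -172.084) km/h.
Velocity of glider relative to small plane = (95.459, 95.459) − (59.253, -172.084) = (36.206, 267.544) km/h.
Magnitude = |(36.206, 267.544)| = 269.983 km/h.

270.0 km/h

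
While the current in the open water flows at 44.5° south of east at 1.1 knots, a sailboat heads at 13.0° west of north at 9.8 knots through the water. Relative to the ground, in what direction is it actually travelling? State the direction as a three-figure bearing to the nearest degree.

351°

Taking east as x and north as y: velocity relative to the water = (-2.205, 9.549) knots; the water relative to ground = (0.785, -0.771) knots.
Velocity relative to ground = (-2.205, 9.549) + (0.785, -0.771) = (-1.420, 8.778) knots.
Bearing = atan2(-1.42, 8.78) = 350.81° clockwise from north.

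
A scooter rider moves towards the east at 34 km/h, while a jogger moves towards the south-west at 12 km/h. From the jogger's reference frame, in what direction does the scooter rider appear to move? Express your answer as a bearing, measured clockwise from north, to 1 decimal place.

Taking east as x and north as y: scooter rider velocity = (34.000, 0.000) km/h; jogger velocity = (-8.485, -8.485) km/h.
Velocity of scooter rider relative to jogger = (34.000, 0.000) − (-8.485, -8.485) = (42.485, 8.485) km/h.
Bearing = atan2(42.49, 8.49) = 78.71° clockwise from north.

078.7°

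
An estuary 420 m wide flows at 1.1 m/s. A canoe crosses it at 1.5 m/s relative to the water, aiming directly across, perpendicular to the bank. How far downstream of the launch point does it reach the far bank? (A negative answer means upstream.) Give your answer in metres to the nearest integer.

308 m

Perpendicular speed = 1.500 m/s; crossing time = 420 / 1.500 = 280.000 s.
Net downstream speed = 1.100 m/s.
Drift = 1.100 × 280.000 = 308.000 m (downstream).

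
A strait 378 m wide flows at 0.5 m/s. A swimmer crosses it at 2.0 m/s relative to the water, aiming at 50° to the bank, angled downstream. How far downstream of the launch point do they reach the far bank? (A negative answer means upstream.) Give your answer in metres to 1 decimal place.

Perpendicular speed = 1.532 m/s; crossing time = 378 / 1.532 = 246.722 s.
Net downstream speed = 1.786 m/s.
Drift = 1.786 × 246.722 = 440.541 m (downstream).

440.5 m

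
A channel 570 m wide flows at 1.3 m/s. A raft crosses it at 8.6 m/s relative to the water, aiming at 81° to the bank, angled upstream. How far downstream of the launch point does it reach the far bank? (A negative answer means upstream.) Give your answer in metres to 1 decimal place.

Perpendicular speed = 8.494 m/s; crossing time = 570 / 8.494 = 67.105 s.
Net downstream speed = -0.045 m/s.
Drift = -0.045 × 67.105 = -3.042 m (upstream).

-3.0 m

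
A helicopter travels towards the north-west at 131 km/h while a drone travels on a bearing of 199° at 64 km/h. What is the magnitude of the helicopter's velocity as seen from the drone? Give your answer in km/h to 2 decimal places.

169.14 km/h

Taking east as x and north as y: helicopter velocity = (-92.631, 92.631) km/h; drone velocity = (-20.836, -60.513) km/h.
Velocity of helicopter relative to drone = (-92.631, 92.631) − (-20.836, -60.513) = (-71.795, 153.144) km/h.
Magnitude = |(-71.795, 153.144)| = 169.138 km/h.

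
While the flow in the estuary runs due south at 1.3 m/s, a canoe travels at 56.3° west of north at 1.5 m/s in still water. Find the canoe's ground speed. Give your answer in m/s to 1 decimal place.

1.3 m/s

Taking east as x and north as y: velocity relative to the water = (-1.248, 0.832) m/s; the water relative to ground = (0.000, -1.300) m/s.
Velocity relative to ground = (-1.248, 0.832) + (0.000, -1.300) = (-1.248, -0.468) m/s.
Speed = |(-1.248, -0.468)| = 1.333 m/s.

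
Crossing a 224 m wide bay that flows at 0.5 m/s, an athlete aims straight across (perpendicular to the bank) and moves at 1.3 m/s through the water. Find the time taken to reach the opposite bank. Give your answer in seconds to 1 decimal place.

The component of the athlete's velocity perpendicular to the bank is 1.3 m/s.
Only the cross-stream component determines the crossing time; the current contributes nothing perpendicular to the bank.
Time = 224 / 1.300 = 172.308 s.

172.3 s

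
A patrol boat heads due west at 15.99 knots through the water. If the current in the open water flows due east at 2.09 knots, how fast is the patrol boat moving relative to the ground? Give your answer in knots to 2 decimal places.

13.90 knots

Taking east as x and north as y: velocity relative to the water = (-15.990, 0.000) knots; the water relative to ground = (2.090, 0.000) knots.
Velocity relative to ground = (-15.990, 0.000) + (2.090, 0.000) = (-13.900, 0.000) knots.
Speed = |(-13.900, 0.000)| = 13.900 knots.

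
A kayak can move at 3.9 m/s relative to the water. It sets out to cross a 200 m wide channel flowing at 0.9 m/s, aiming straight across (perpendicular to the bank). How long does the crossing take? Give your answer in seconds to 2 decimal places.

51.28 s

The component of the kayak's velocity perpendicular to the bank is 3.9 m/s.
The current is parallel to the bank, so it does not affect the crossing time.
Time = 200 / 3.900 = 51.282 s.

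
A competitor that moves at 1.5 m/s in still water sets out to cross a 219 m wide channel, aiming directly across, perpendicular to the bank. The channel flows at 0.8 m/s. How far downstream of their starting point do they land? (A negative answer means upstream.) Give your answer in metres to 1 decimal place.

116.8 m

Perpendicular speed = 1.500 m/s; crossing time = 219 / 1.500 = 146.000 s.
Net downstream speed = 0.800 m/s.
Drift = 0.800 × 146.000 = 116.800 m (downstream).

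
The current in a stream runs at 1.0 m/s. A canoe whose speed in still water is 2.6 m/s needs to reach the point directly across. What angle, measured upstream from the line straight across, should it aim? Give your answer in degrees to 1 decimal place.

22.6°

To cancel the current, the upstream component of the canoe's velocity must equal the flow: 2.6 sin θ = 1.0.
sin θ = 1.0 / 2.6 = 0.3846.
θ = arcsin(0.3846) = 22.620°.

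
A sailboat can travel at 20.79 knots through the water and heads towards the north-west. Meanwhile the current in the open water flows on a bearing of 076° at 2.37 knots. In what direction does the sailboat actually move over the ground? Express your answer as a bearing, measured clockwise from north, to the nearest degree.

321°

Taking east as x and north as y: velocity relative to the water = (-14.701, 14.701) knots; the water relative to ground = (2.300, 0.573) knots.
Velocity relative to ground = (-14.701, 14.701) + (2.300, 0.573) = (-12.401, 15.274) knots.
Bearing = atan2(-12.40, 15.27) = 320.93° clockwise from north.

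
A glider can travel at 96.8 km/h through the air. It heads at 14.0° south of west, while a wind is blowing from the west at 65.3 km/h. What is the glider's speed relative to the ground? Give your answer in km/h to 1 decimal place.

Taking east as x and north as y: velocity relative to the air = (-93.925, -23.418) km/h; the air relative to ground = (65.300, 0.000) km/h.
Velocity relative to ground = (-93.925, -23.418) + (65.300, 0.000) = (-28.625, -23.418) km/h.
Speed = |(-28.625, -23.418)| = 36.983 km/h.

37.0 km/h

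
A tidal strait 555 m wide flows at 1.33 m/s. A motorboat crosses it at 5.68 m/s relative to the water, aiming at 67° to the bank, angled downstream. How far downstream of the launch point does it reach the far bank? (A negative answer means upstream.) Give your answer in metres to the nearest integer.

Perpendicular speed = 5.228 m/s; crossing time = 555 / 5.228 = 106.150 s.
Net downstream speed = 3.549 m/s.
Drift = 3.549 × 106.150 = 376.763 m (downstream).

377 m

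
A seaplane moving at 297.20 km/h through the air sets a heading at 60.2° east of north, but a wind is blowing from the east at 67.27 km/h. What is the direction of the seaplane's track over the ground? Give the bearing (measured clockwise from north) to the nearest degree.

Taking east as x and north as y: velocity relative to the air = (257.900, 147.701) km/h; the air relative to ground = (-67.270, 0.000) km/h.
Velocity relative to ground = (257.900, 147.701) + (-67.270, 0.000) = (190.630, 147.701) km/h.
Bearing = atan2(190.63, 147.70) = 52.23° clockwise from north.

052°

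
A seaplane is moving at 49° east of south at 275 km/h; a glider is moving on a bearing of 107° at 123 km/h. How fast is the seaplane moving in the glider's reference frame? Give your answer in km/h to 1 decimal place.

170.2 km/h

Taking east as x and north as y: seaplane velocity = (207.545, -180.416) km/h; glider velocity = (117.625, -35.962) km/h.
Velocity of seaplane relative to glider = (207.545, -180.416) − (117.625, -35.962) = (89.920, -144.455) km/h.
Magnitude = |(89.920, -144.455)| = 170.155 km/h.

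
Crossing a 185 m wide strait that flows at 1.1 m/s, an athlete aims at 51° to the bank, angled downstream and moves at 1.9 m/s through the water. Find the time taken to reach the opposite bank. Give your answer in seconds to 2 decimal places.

125.29 s

The component of the athlete's velocity perpendicular to the bank is 1.9 × sin 51° = 1.477 m/s.
The flow acts along the bank and has no component across it.
Time = 185 / 1.477 = 125.290 s.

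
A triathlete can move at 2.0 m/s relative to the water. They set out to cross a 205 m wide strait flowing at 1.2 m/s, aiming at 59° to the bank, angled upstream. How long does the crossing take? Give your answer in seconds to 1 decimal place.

The component of the triathlete's velocity perpendicular to the bank is 2.0 × sin 59° = 1.714 m/s.
The flow acts along the bank and has no component across it.
Time = 205 / 1.714 = 119.580 s.

119.6 s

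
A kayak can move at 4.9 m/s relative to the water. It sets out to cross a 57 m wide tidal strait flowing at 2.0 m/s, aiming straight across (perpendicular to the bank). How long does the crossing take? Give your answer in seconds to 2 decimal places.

11.63 s

The component of the kayak's velocity perpendicular to the bank is 4.9 m/s.
Only the cross-stream component determines the crossing time; the current contributes nothing perpendicular to the bank.
Time = 57 / 4.900 = 11.633 s.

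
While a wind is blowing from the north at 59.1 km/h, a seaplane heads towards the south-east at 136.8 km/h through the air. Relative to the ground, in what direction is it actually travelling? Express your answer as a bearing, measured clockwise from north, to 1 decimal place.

Taking east as x and north as y: velocity relative to the air = (96.732, -96.732) km/h; the air relative to ground = (0.000, -59.100) km/h.
Velocity relative to ground = (96.732, -96.732) + (0.000, -59.100) = (96.732, -155.832) km/h.
Bearing = atan2(96.73, -155.83) = 148.17° clockwise from north.

148.2°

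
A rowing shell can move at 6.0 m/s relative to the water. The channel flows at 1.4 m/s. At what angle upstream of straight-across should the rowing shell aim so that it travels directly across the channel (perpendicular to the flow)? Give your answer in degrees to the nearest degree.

To cancel the current, the upstream component of the rowing shell's velocity must equal the flow: 6.0 sin θ = 1.4.
sin θ = 1.4 / 6.0 = 0.2333.
θ = arcsin(0.2333) = 13.493°.

13°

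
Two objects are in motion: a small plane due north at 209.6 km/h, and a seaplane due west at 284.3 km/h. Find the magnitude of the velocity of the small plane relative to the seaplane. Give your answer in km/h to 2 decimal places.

Taking east as x and north as y: small plane velocity = (0.000, 209.600) km/h; seaplane velocity = (-284.300, 0.000) km/h.
Velocity of small plane relative to seaplane = (0.000, 209.600) − (-284.300, 0.000) = (284.300, 209.600) km/h.
Magnitude = |(284.300, 209.600)| = 353.212 km/h.

353.21 km/h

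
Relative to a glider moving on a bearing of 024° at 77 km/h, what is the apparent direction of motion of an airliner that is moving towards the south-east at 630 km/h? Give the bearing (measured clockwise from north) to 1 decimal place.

141.2°

Taking east as x and north as y: airliner velocity = (445.477, -445.477) km/h; glider velocity = (31.319, 70.343) km/h.
Velocity of airliner relative to glider = (445.477, -445.477) − (31.319, 70.343) = (414.159, -515.820) km/h.
Bearing = atan2(414.16, -515.82) = 141.24° clockwise from north.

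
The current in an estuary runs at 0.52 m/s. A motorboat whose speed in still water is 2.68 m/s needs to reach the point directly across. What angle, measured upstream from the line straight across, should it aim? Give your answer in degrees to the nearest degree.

11°

To cancel the current, the upstream component of the motorboat's velocity must equal the flow: 2.68 sin θ = 0.52.
sin θ = 0.52 / 2.68 = 0.1940.
θ = arcsin(0.1940) = 11.188°.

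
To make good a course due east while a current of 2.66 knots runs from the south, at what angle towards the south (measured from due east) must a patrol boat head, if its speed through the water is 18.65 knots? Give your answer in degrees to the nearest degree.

The current pushes perpendicular to the desired track; the heading must have a component into the current equal to 2.66 knots: 18.65 sin θ = 2.66.
sin θ = 0.1426, so θ = 8.200°.

8°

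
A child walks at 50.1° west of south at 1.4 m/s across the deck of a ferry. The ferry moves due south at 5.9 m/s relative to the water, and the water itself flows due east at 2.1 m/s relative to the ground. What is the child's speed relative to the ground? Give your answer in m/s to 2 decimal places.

6.88 m/s

In east/north components (m/s): child relative to ferry = (-1.074, -0.898); ferry relative to water = (0.000, -5.900); water relative to ground = (2.100, 0.000).
Sum = (1.026, -6.798) m/s.
Speed = |(1.026, -6.798)| = 6.875 m/s.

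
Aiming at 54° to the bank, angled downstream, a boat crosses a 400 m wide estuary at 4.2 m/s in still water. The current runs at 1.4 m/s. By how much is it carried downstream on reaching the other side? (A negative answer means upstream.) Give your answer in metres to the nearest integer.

455 m

Perpendicular speed = 3.398 m/s; crossing time = 400 / 3.398 = 117.721 s.
Net downstream speed = 3.869 m/s.
Drift = 3.869 × 117.721 = 455.426 m (downstream).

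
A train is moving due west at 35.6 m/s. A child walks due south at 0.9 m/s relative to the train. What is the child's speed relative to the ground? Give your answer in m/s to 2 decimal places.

Taking east as x and north as y: train velocity = (-35.600, 0.000) m/s; child velocity relative to train = (0.000, -0.900) m/s.
Velocity relative to ground = (-35.600, 0.000) + (0.000, -0.900) = (-35.600, -0.900) m/s.
Speed = |(-35.600, -0.900)| = 35.611 m/s.

35.61 m/s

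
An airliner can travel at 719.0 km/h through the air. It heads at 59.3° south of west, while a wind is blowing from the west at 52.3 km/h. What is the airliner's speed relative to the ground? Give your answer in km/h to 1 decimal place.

693.8 km/h

Taking east as x and north as y: velocity relative to the air = (-367.080, -618.234) km/h; the air relative to ground = (52.300, 0.000) km/h.
Velocity relative to ground = (-367.080, -618.234) + (52.300, 0.000) = (-314.780, -618.234) km/h.
Speed = |(-314.780, -618.234)| = 693.758 km/h.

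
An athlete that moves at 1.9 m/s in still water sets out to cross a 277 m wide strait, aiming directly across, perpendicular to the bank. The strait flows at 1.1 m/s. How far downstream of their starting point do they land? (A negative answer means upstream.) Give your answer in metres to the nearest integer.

Perpendicular speed = 1.900 m/s; crossing time = 277 / 1.900 = 145.789 s.
Net downstream speed = 1.100 m/s.
Drift = 1.100 × 145.789 = 160.368 m (downstream).

160 m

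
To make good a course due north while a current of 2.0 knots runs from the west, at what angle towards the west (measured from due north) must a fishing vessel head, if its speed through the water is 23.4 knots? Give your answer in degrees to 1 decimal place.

4.9°

The current pushes perpendicular to the desired track; the heading must have a component into the current equal to 2.0 knots: 23.4 sin θ = 2.0.
sin θ = 0.0855, so θ = 4.903°.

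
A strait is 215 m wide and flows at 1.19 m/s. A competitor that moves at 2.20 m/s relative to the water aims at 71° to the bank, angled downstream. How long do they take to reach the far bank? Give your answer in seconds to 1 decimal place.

The component of the competitor's velocity perpendicular to the bank is 2.20 × sin 71° = 2.080 m/s.
The current is parallel to the bank, so it does not affect the crossing time.
Time = 215 / 2.080 = 103.358 s.

103.4 s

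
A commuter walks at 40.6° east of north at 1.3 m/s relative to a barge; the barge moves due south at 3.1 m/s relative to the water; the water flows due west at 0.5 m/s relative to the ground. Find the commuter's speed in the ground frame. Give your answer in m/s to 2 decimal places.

In east/north components (m/s): commuter relative to barge = (0.846, 0.987); barge relative to water = (0.000, -3.100); water relative to ground = (-0.500, 0.000).
Sum = (0.346, -2.113) m/s.
Speed = |(0.346, -2.113)| = 2.141 m/s.

2.14 m/s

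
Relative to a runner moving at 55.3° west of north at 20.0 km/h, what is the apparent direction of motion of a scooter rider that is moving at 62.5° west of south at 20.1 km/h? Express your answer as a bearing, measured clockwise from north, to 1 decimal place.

Taking east as x and north as y: scooter rider velocity = (-17.829, -9.281) km/h; runner velocity = (-16.443, 11.386) km/h.
Velocity of scooter rider relative to runner = (-17.829, -9.281) − (-16.443, 11.386) = (-1.386, -20.667) km/h.
Bearing = atan2(-1.39, -20.67) = 183.84° clockwise from north.

183.8°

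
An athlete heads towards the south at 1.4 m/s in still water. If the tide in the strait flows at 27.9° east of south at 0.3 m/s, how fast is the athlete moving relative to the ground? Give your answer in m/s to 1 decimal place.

1.7 m/s

Taking east as x and north as y: velocity relative to the water = (0.000, -1.400) m/s; the water relative to ground = (0.140, -0.265) m/s.
Velocity relative to ground = (0.000, -1.400) + (0.140, -0.265) = (0.140, -1.665) m/s.
Speed = |(0.140, -1.665)| = 1.671 m/s.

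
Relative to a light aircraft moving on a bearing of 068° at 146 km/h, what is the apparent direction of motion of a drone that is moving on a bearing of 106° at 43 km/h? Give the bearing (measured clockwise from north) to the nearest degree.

Taking east as x and north as y: drone velocity = (41.334, -11.852) km/h; light aircraft velocity = (135.369, 54.693) km/h.
Velocity of drone relative to light aircraft = (41.334, -11.852) − (135.369, 54.693) = (-94.035, -66.545) km/h.
Bearing = atan2(-94.03, -66.54) = 234.71° clockwise from north.

235°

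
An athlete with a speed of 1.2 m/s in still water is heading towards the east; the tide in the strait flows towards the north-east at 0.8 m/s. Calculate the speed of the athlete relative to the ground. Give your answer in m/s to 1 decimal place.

Taking east as x and north as y: velocity relative to the water = (1.200, 0.000) m/s; the water relative to ground = (0.566, 0.566) m/s.
Velocity relative to ground = (1.200, 0.000) + (0.566, 0.566) = (1.766, 0.566) m/s.
Speed = |(1.766, 0.566)| = 1.854 m/s.

1.9 m/s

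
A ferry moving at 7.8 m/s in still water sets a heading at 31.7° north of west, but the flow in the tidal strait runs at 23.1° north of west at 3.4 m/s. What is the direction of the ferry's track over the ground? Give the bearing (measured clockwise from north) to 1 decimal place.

Taking east as x and north as y: velocity relative to the water = (-6.636, 4.099) m/s; the water relative to ground = (-3.127, 1.334) m/s.
Velocity relative to ground = (-6.636, 4.099) + (-3.127, 1.334) = (-9.764, 5.433) m/s.
Bearing = atan2(-9.76, 5.43) = 299.09° clockwise from north.

299.1°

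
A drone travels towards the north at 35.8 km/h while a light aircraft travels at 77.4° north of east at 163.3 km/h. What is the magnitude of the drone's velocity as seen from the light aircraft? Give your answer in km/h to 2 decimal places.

Taking east as x and north as y: drone velocity = (0.000, 35.800) km/h; light aircraft velocity = (35.623, 159.367) km/h.
Velocity of drone relative to light aircraft = (0.000, 35.800) − (35.623, 159.367) = (-35.623, -123.567) km/h.
Magnitude = |(-35.623, -123.567)| = 128.600 km/h.

128.60 km/h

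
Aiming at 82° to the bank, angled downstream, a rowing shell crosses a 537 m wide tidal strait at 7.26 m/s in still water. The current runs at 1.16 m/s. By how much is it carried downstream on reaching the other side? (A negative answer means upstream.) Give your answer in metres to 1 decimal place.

162.1 m

Perpendicular speed = 7.189 m/s; crossing time = 537 / 7.189 = 74.694 s.
Net downstream speed = 2.170 m/s.
Drift = 2.170 × 74.694 = 162.115 m (downstream).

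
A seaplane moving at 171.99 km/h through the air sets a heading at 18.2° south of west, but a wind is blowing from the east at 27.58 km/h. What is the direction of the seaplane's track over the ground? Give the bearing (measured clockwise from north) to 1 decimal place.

Taking east as x and north as y: velocity relative to the air = (-163.386, -53.718) km/h; the air relative to ground = (-27.580, 0.000) km/h.
Velocity relative to ground = (-163.386, -53.718) + (-27.580, 0.000) = (-190.966, -53.718) km/h.
Bearing = atan2(-190.97, -53.72) = 254.29° clockwise from north.

254.3°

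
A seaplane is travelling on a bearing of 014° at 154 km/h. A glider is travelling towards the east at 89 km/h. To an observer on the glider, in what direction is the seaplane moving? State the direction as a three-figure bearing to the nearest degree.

Taking east as x and north as y: seaplane velocity = (37.256, 149.426) km/h; glider velocity = (89.000, 0.000) km/h.
Velocity of seaplane relative to glider = (37.256, 149.426) − (89.000, 0.000) = (-51.744, 149.426) km/h.
Bearing = atan2(-51.74, 149.43) = 340.90° clockwise from north.

341°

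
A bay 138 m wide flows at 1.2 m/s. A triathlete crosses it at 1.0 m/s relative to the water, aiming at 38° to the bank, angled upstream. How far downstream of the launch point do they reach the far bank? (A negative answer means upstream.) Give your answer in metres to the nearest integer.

92 m

Perpendicular speed = 0.616 m/s; crossing time = 138 / 0.616 = 224.149 s.
Net downstream speed = 0.412 m/s.
Drift = 0.412 × 224.149 = 92.347 m (downstream).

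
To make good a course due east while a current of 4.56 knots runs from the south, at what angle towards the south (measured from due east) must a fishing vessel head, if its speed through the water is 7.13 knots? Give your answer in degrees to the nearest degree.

40°

The current pushes perpendicular to the desired track; the heading must have a component into the current equal to 4.56 knots: 7.13 sin θ = 4.56.
sin θ = 0.6396, so θ = 39.758°.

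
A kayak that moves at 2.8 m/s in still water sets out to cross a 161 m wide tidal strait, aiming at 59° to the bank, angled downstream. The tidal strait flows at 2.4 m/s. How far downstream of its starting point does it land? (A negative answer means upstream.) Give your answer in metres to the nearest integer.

258 m

Perpendicular speed = 2.400 m/s; crossing time = 161 / 2.400 = 67.081 s.
Net downstream speed = 3.842 m/s.
Drift = 3.842 × 67.081 = 257.734 m (downstream).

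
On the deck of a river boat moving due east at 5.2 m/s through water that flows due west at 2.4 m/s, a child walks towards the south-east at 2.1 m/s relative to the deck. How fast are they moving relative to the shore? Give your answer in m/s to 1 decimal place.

4.5 m/s

In east/north components (m/s): child relative to river boat = (1.485, -1.485); river boat relative to water = (5.200, 0.000); water relative to ground = (-2.400, 0.000).
Sum = (4.285, -1.485) m/s.
Speed = |(4.285, -1.485)| = 4.535 m/s.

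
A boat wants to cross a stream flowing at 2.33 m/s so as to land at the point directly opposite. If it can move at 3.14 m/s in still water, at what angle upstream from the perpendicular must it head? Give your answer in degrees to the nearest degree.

48°

To cancel the current, the upstream component of the boat's velocity must equal the flow: 3.14 sin θ = 2.33.
sin θ = 2.33 / 3.14 = 0.7420.
θ = arcsin(0.7420) = 47.905°.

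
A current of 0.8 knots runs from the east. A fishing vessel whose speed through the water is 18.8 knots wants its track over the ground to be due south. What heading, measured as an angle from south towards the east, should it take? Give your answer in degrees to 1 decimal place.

The current pushes perpendicular to the desired track; the heading must have a component into the current equal to 0.8 knots: 18.8 sin θ = 0.8.
sin θ = 0.0426, so θ = 2.439°.

2.4°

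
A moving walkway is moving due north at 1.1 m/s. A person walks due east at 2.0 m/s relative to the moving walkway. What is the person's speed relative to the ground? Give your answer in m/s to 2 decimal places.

2.28 m/s

Taking east as x and north as y: moving walkway velocity = (0.000, 1.100) m/s; person velocity relative to moving walkway = (2.000, 0.000) m/s.
Velocity relative to ground = (0.000, 1.100) + (2.000, 0.000) = (2.000, 1.100) m/s.
Speed = |(2.000, 1.100)| = 2.283 m/s.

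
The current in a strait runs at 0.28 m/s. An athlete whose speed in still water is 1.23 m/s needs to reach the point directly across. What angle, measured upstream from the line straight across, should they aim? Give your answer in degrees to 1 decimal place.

To cancel the current, the upstream component of the athlete's velocity must equal the flow: 1.23 sin θ = 0.28.
sin θ = 0.28 / 1.23 = 0.2276.
θ = arcsin(0.2276) = 13.158°.

13.2°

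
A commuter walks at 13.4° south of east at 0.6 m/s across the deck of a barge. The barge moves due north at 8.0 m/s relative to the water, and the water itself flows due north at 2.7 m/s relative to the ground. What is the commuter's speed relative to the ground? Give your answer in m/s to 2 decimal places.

10.58 m/s

In east/north components (m/s): commuter relative to barge = (0.584, -0.139); barge relative to water = (0.000, 8.000); water relative to ground = (0.000, 2.700).
Sum = (0.584, 10.561) m/s.
Speed = |(0.584, 10.561)| = 10.577 m/s.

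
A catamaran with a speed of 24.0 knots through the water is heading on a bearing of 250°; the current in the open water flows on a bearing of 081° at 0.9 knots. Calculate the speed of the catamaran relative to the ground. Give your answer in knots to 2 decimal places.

Taking east as x and north as y: velocity relative to the water = (-22.553, -8.208) knots; the water relative to ground = (0.889, 0.141) knots.
Velocity relative to ground = (-22.553, -8.208) + (0.889, 0.141) = (-21.664, -8.068) knots.
Speed = |(-21.664, -8.068)| = 23.117 knots.

23.12 knots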